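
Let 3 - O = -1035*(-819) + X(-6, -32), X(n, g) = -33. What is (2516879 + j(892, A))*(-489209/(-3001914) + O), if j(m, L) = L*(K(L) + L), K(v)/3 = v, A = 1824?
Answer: -40266300752004649751/3001914 ≈ -1.3414e+13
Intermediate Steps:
K(v) = 3*v
O = -847629 (O = 3 - (-1035*(-819) - 33) = 3 - (847665 - 33) = 3 - 1*847632 = 3 - 847632 = -847629)
j(m, L) = 4*L² (j(m, L) = L*(3*L + L) = L*(4*L) = 4*L²)
(2516879 + j(892, A))*(-489209/(-3001914) + O) = (2516879 + 4*1824²)*(-489209/(-3001914) - 847629) = (2516879 + 4*3326976)*(-489209*(-1/3001914) - 847629) = (2516879 + 13307904)*(489209/3001914 - 847629) = 15824783*(-2544508872697/3001914) = -40266300752004649751/3001914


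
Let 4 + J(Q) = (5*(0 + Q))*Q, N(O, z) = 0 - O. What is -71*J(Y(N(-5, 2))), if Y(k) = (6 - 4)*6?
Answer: -50836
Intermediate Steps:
N(O, z) = -O
Y(k) = 12 (Y(k) = 2*6 = 12)
J(Q) = -4 + 5*Q**2 (J(Q) = -4 + (5*(0 + Q))*Q = -4 + (5*Q)*Q = -4 + 5*Q**2)
-71*J(Y(N(-5, 2))) = -71*(-4 + 5*12**2) = -71*(-4 + 5*144) = -71*(-4 + 720) = -71*716 = -50836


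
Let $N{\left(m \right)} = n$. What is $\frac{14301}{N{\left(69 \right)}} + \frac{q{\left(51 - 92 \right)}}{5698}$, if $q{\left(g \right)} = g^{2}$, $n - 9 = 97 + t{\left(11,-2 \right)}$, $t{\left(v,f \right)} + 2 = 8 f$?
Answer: $\frac{3710683}{22792} \approx 162.81$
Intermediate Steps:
$t{\left(v,f \right)} = -2 + 8 f$
$n = 88$ ($n = 9 + \left(97 + \left(-2 + 8 \left(-2\right)\right)\right) = 9 + \left(97 - 18\right) = 9 + 79 = 88$)
$N{\left(m \right)} = 88$
$\frac{14301}{N{\left(69 \right)}} + \frac{q{\left(51 - 92 \right)}}{5698} = \frac{14301}{88} + \frac{\left(51 - 92\right)^{2}}{5698} = 14301 \cdot \frac{1}{88} + \left(51 - 92\right)^{2} \cdot \frac{1}{5698} = \frac{14301}{88} + \left(-41\right)^{2} \cdot \frac{1}{5698} = \frac{14301}{88} + 1681 \cdot \frac{1}{5698} = \frac{14301}{88} + \frac{1681}{5698} = \frac{3710683}{22792}$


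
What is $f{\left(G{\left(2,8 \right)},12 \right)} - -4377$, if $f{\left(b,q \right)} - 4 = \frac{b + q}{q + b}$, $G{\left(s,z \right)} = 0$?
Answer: $4382$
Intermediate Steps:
$f{\left(b,q \right)} = 5$ ($f{\left(b,q \right)} = 4 + \frac{b + q}{q + b} = 4 + \frac{b + q}{b + q} = 4 + 1 = 5$)
$f{\left(G{\left(2,8 \right)},12 \right)} - -4377 = 5 - -4377 = 5 + 4377 = 4382$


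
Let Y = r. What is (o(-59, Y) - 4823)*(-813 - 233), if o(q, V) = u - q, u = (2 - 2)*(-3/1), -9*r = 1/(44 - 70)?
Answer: 4983144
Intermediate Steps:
r = 1/234 (r = -1/(9*(44 - 70)) = -⅑/(-26) = -⅑*(-1/26) = 1/234 ≈ 0.0042735)
u = 0 (u = 0*(-3*1) = 0*(-3) = 0)
Y = 1/234 ≈ 0.0042735
o(q, V) = -q (o(q, V) = 0 - q = -q)
(o(-59, Y) - 4823)*(-813 - 233) = (-1*(-59) - 4823)*(-813 - 233) = (59 - 4823)*(-1046) = -4764*(-1046) = 4983144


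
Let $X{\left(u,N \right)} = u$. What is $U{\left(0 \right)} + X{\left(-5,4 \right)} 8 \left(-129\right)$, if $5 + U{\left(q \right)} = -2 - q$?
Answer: $5153$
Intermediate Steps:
$U{\left(q \right)} = -7 - q$ ($U{\left(q \right)} = -5 - \left(2 + q\right) = -7 - q$)
$U{\left(0 \right)} + X{\left(-5,4 \right)} 8 \left(-129\right) = \left(-7 - 0\right) + \left(-5\right) 8 \left(-129\right) = \left(-7 + 0\right) - -5160 = -7 + 5160 = 5153$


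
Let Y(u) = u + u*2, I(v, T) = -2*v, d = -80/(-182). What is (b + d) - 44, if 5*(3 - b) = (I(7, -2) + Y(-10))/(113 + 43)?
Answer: -55288/1365 ≈ -40.504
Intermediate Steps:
d = 40/91 (d = -80*(-1/182) = 40/91 ≈ 0.43956)
Y(u) = 3*u (Y(u) = u + 2*u = 3*u)
b = 596/195 (b = 3 - (-2*7 + 3*(-10))/(5*(113 + 43)) = 3 - (-14 - 30)/(5*156) = 3 - (-44)/(5*156) = 3 - ⅕*(-11/39) = 3 + 11/195 = 596/195 ≈ 3.0564)
(b + d) - 44 = (596/195 + 40/91) - 44 = 4772/1365 - 44 = -55288/1365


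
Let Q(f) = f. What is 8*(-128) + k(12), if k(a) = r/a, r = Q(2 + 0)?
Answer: -6143/6 ≈ -1023.8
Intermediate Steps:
r = 2 (r = 2 + 0 = 2)
k(a) = 2/a
8*(-128) + k(12) = 8*(-128) + 2/12 = -1024 + 2*(1/12) = -1024 + ⅙ = -6143/6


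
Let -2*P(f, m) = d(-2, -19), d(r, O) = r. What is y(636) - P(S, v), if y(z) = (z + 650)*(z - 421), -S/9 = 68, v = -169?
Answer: 276489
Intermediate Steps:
S = -612 (S = -9*68 = -612)
y(z) = (-421 + z)*(650 + z) (y(z) = (650 + z)*(-421 + z) = (-421 + z)*(650 + z))
P(f, m) = 1 (P(f, m) = -½*(-2) = 1)
y(636) - P(S, v) = (-273650 + 636² + 229*636) - 1*1 = (-273650 + 404496 + 145644) - 1 = 276490 - 1 = 276489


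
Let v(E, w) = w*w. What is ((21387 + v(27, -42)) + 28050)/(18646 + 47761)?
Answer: 51201/66407 ≈ 0.77102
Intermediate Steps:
v(E, w) = w²
((21387 + v(27, -42)) + 28050)/(18646 + 47761) = ((21387 + (-42)²) + 28050)/(18646 + 47761) = ((21387 + 1764) + 28050)/66407 = (23151 + 28050)*(1/66407) = 51201*(1/66407) = 51201/66407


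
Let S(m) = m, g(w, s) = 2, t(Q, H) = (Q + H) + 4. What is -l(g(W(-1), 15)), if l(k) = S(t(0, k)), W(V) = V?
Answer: -6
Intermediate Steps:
t(Q, H) = 4 + H + Q (t(Q, H) = (H + Q) + 4 = 4 + H + Q)
l(k) = 4 + k (l(k) = 4 + k + 0 = 4 + k)
-l(g(W(-1), 15)) = -(4 + 2) = -1*6 = -6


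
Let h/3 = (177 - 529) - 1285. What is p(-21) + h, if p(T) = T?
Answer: -4932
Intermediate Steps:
h = -4911 (h = 3*((177 - 529) - 1285) = 3*(-352 - 1285) = 3*(-1637) = -4911)
p(-21) + h = -21 - 4911 = -4932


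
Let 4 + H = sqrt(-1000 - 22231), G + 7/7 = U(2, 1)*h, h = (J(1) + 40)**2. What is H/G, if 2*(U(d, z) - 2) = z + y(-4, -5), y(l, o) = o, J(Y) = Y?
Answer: 4 - I*sqrt(23231) ≈ 4.0 - 152.42*I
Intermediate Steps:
U(d, z) = -1/2 + z/2 (U(d, z) = 2 + (z - 5)/2 = 2 + (-5 + z)/2 = 2 + (-5/2 + z/2) = -1/2 + z/2)
h = 1681 (h = (1 + 40)**2 = 41**2 = 1681)
G = -1 (G = -1 + (-1/2 + (1/2)*1)*1681 = -1 + (-1/2 + 1/2)*1681 = -1 + 0*1681 = -1 + 0 = -1)
H = -4 + I*sqrt(23231) (H = -4 + sqrt(-1000 - 22231) = -4 + sqrt(-23231) = -4 + I*sqrt(23231) ≈ -4.0 + 152.42*I)
H/G = (-4 + I*sqrt(23231))/(-1) = (-4 + I*sqrt(23231))*(-1) = 4 - I*sqrt(23231)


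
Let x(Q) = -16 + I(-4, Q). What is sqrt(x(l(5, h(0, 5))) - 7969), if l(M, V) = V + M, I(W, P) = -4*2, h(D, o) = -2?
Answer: I*sqrt(7993) ≈ 89.404*I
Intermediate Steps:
I(W, P) = -8
l(M, V) = M + V
x(Q) = -24 (x(Q) = -16 - 8 = -24)
sqrt(x(l(5, h(0, 5))) - 7969) = sqrt(-24 - 7969) = sqrt(-7993) = I*sqrt(7993)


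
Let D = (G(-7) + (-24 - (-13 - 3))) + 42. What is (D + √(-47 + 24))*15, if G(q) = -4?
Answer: 450 + 15*I*√23 ≈ 450.0 + 71.938*I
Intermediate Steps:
D = 30 (D = (-4 + (-24 - (-13 - 3))) + 42 = (-4 + (-24 - 1*(-16))) + 42 = (-4 + (-24 + 16)) + 42 = (-4 - 8) + 42 = -12 + 42 = 30)
(D + √(-47 + 24))*15 = (30 + √(-47 + 24))*15 = (30 + √(-23))*15 = (30 + I*√23)*15 = 450 + 15*I*√23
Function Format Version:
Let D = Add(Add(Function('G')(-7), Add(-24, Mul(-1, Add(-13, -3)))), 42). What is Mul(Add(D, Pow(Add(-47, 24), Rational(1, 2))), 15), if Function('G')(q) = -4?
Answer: Add(450, Mul(15, I, Pow(23, Rational(1, 2)))) ≈ Add(450.00, Mul(71.938, I))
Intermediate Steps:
D = 30 (D = Add(Add(-4, Add(-24, Mul(-1, Add(-13, -3)))), 42) = Add(Add(-4, Add(-24, Mul(-1, -16))), 42) = Add(Add(-4, Add(-24, 16)), 42) = Add(Add(-4, -8), 42) = Add(-12, 42) = 30)
Mul(Add(D, Pow(Add(-47, 24), Rational(1, 2))), 15) = Mul(Add(30, Pow(Add(-47, 24), Rational(1, 2))), 15) = Mul(Add(30, Pow(-23, Rational(1, 2))), 15) = Mul(Add(30, Mul(I, Pow(23, Rational(1, 2)))), 15) = Add(450, Mul(15, I, Pow(23, Rational(1, 2))))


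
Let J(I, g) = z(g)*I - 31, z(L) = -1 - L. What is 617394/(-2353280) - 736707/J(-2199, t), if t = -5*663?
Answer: -1382795710869/8574784002880 ≈ -0.16126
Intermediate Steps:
t = -3315
J(I, g) = -31 + I*(-1 - g) (J(I, g) = (-1 - g)*I - 31 = I*(-1 - g) - 31 = -31 + I*(-1 - g))
617394/(-2353280) - 736707/J(-2199, t) = 617394/(-2353280) - 736707/(-31 - 1*(-2199)*(1 - 3315)) = 617394*(-1/2353280) - 736707/(-31 - 1*(-2199)*(-3314)) = -308697/1176640 - 736707/(-31 - 7287486) = -308697/1176640 - 736707/(-7287517) = -308697/1176640 - 736707*(-1/7287517) = -308697/1176640 + 736707/7287517 = -1382795710869/8574784002880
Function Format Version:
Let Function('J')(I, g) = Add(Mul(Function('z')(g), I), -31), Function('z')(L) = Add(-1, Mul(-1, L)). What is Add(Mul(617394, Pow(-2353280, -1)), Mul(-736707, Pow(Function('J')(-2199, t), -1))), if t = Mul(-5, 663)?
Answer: Rational(-1382795710869, 8574784002880) ≈ -0.16126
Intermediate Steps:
t = -3315
Function('J')(I, g) = Add(-31, Mul(I, Add(-1, Mul(-1, g)))) (Function('J')(I, g) = Add(Mul(Add(-1, Mul(-1, g)), I), -31) = Add(Mul(I, Add(-1, Mul(-1, g))), -31) = Add(-31, Mul(I, Add(-1, Mul(-1, g)))))
Add(Mul(617394, Pow(-2353280, -1)), Mul(-736707, Pow(Function('J')(-2199, t), -1))) = Add(Mul(617394, Pow(-2353280, -1)), Mul(-736707, Pow(Add(-31, Mul(-1, -2199, Add(1, -3315))), -1))) = Add(Mul(617394, Rational(-1, 2353280)), Mul(-736707, Pow(Add(-31, Mul(-1, -2199, -3314)), -1))) = Add(Rational(-308697, 1176640), Mul(-736707, Pow(Add(-31, -7287486), -1))) = Add(Rational(-308697, 1176640), Mul(-736707, Pow(-7287517, -1))) = Add(Rational(-308697, 1176640), Mul(-736707, Rational(-1, 7287517))) = Add(Rational(-308697, 1176640), Rational(736707, 7287517)) = Rational(-1382795710869, 8574784002880)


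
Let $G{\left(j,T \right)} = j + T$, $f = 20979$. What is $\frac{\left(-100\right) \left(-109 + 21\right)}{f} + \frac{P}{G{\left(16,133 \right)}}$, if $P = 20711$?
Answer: $\frac{2924881}{20979} \approx 139.42$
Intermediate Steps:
$G{\left(j,T \right)} = T + j$
$\frac{\left(-100\right) \left(-109 + 21\right)}{f} + \frac{P}{G{\left(16,133 \right)}} = \frac{\left(-100\right) \left(-109 + 21\right)}{20979} + \frac{20711}{133 + 16} = \left(-100\right) \left(-88\right) \frac{1}{20979} + \frac{20711}{149} = 8800 \cdot \frac{1}{20979} + 20711 \cdot \frac{1}{149} = \frac{8800}{20979} + 139 = \frac{2924881}{20979}$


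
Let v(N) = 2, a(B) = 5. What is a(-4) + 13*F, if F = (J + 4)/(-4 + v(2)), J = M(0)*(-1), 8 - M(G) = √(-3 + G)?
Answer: 31 - 13*I*√3/2 ≈ 31.0 - 11.258*I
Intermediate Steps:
M(G) = 8 - √(-3 + G)
J = -8 + I*√3 (J = (8 - √(-3 + 0))*(-1) = (8 - √(-3))*(-1) = (8 - I*√3)*(-1) = -8 + I*√3 ≈ -8.0 + 1.732*I)
F = 2 - I*√3/2 (F = ((-8 + I*√3) + 4)/(-4 + 2) = (-4 + I*√3)/(-2) = (-4 + I*√3)*(-½) = 2 - I*√3/2 ≈ 2.0 - 0.86602*I)
a(-4) + 13*F = 5 + 13*(2 - I*√3/2) = 5 + (26 - 13*I*√3/2) = 31 - 13*I*√3/2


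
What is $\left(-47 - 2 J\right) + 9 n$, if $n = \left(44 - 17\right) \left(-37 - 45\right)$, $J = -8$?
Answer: $-19957$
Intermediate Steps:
$n = -2214$ ($n = 27 \left(-82\right) = -2214$)
$\left(-47 - 2 J\right) + 9 n = \left(-47 - -16\right) + 9 \left(-2214\right) = \left(-47 + 16\right) - 19926 = -31 - 19926 = -19957$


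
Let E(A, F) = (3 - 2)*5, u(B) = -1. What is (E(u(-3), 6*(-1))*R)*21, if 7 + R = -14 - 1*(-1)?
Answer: -2100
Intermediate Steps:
E(A, F) = 5 (E(A, F) = 1*5 = 5)
R = -20 (R = -7 + (-14 - 1*(-1)) = -7 + (-14 + 1) = -7 - 13 = -20)
(E(u(-3), 6*(-1))*R)*21 = (5*(-20))*21 = -100*21 = -2100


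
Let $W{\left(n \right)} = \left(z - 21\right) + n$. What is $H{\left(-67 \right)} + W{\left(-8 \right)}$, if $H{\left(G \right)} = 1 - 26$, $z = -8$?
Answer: $-62$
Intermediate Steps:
$H{\left(G \right)} = -25$ ($H{\left(G \right)} = 1 - 26 = -25$)
$W{\left(n \right)} = -29 + n$ ($W{\left(n \right)} = \left(-8 - 21\right) + n = -29 + n$)
$H{\left(-67 \right)} + W{\left(-8 \right)} = -25 - 37 = -62$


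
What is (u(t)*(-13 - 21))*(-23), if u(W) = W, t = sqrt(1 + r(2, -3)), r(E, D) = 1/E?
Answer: 391*sqrt(6) ≈ 957.75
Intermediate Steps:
t = sqrt(6)/2 (t = sqrt(1 + 1/2) = sqrt(3/2) = sqrt(6)/2 ≈ 1.2247)
(u(t)*(-13 - 21))*(-23) = ((sqrt(6)/2)*(-13 - 21))*(-23) = ((sqrt(6)/2)*(-34))*(-23) = -17*sqrt(6)*(-23) = 391*sqrt(6)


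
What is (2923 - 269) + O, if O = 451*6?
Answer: 5360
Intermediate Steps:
O = 2706
(2923 - 269) + O = (2923 - 269) + 2706 = 2654 + 2706 = 5360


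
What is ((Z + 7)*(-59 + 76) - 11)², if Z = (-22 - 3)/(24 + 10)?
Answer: 36481/4 ≈ 9120.3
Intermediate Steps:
Z = -25/34 ≈ -0.73529
((Z + 7)*(-59 + 76) - 11)² = ((-25/34 + 7)*(-59 + 76) - 11)² = ((213/34)*17 - 11)² = (213/2 - 11)² = (191/2)² = 36481/4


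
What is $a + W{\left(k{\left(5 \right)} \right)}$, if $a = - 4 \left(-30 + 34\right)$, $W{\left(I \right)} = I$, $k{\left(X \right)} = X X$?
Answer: $9$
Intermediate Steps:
$k{\left(X \right)} = X^{2}$
$a = -16$ ($a = \left(-4\right) 4 = -16$)
$a + W{\left(k{\left(5 \right)} \right)} = -16 + 5^{2} = -16 + 25 = 9$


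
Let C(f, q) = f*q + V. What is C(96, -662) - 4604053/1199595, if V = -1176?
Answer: -77651989213/1199595 ≈ -64732.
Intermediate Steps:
C(f, q) = -1176 + f*q (C(f, q) = f*q - 1176 = -1176 + f*q)
C(96, -662) - 4604053/1199595 = (-1176 + 96*(-662)) - 4604053/1199595 = (-1176 - 63552) - 4604053*1/1199595 = -64728 - 4604053/1199595 = -77651989213/1199595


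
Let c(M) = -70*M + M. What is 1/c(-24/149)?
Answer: 149/1656 ≈ 0.089976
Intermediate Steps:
c(M) = -69*M
1/c(-24/149) = 1/(-(-1656)/149) = 1/(-69*(-24/149)) = 1/(1656/149) = 149/1656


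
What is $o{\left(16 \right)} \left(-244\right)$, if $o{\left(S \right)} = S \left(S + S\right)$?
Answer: $-124928$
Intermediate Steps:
$o{\left(S \right)} = 2 S^{2}$ ($o{\left(S \right)} = S 2 S = 2 S^{2}$)
$o{\left(16 \right)} \left(-244\right) = 2 \cdot 16^{2} \left(-244\right) = 2 \cdot 256 \left(-244\right) = 512 \left(-244\right) = -124928$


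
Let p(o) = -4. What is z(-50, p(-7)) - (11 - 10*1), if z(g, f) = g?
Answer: -51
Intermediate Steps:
z(-50, p(-7)) - (11 - 10*1) = -50 - (11 - 10*1) = -50 - (11 - 10) = -50 - 1*1 = -50 - 1 = -51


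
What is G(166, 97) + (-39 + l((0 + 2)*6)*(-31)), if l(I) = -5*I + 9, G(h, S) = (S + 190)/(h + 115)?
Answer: 433589/281 ≈ 1543.0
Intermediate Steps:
G(h, S) = (190 + S)/(115 + h)
l(I) = 9 - 5*I
G(166, 97) + (-39 + l((0 + 2)*6)*(-31)) = (190 + 97)/(115 + 166) + (-39 + (9 - 5*(0 + 2)*6)*(-31)) = 287/281 + (-39 + (9 - 10*6)*(-31)) = (1/281)*287 + (-39 + (9 - 5*12)*(-31)) = 287/281 + (-39 + (9 - 60)*(-31)) = 287/281 + (-39 - 51*(-31)) = 287/281 + (-39 + 1581) = 287/281 + 1542 = 433589/281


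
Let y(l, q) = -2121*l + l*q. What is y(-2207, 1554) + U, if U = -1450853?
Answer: -199484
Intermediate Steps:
y(-2207, 1554) + U = -2207*(-2121 + 1554) - 1450853 = -2207*(-567) - 1450853 = 1251369 - 1450853 = -199484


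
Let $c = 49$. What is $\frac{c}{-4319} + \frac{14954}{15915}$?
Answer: $\frac{9115213}{9819555} \approx 0.92827$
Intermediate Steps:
$\frac{c}{-4319} + \frac{14954}{15915} = \frac{49}{-4319} + \frac{14954}{15915} = 49 \left(- \frac{1}{4319}\right) + 14954 \cdot \frac{1}{15915} = - \frac{7}{617} + \frac{14954}{15915} = \frac{9115213}{9819555}$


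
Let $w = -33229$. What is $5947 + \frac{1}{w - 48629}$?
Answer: $\frac{486809525}{81858} \approx 5947.0$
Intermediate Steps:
$5947 + \frac{1}{w - 48629} = 5947 + \frac{1}{-33229 - 48629} = 5947 + \frac{1}{-81858} = 5947 - \frac{1}{81858} = \frac{486809525}{81858}$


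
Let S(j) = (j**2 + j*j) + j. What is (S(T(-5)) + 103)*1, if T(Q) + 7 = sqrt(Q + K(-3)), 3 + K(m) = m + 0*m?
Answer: 172 - 27*I*sqrt(11) ≈ 172.0 - 89.549*I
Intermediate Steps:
K(m) = -3 + m (K(m) = -3 + (m + 0*m) = -3 + (m + 0) = -3 + m)
T(Q) = -7 + sqrt(-6 + Q) (T(Q) = -7 + sqrt(Q + (-3 - 3)) = -7 + sqrt(Q - 6) = -7 + sqrt(-6 + Q))
S(j) = j + 2*j**2 (S(j) = (j**2 + j**2) + j = 2*j**2 + j = j + 2*j**2)
(S(T(-5)) + 103)*1 = ((-7 + sqrt(-6 - 5))*(1 + 2*(-7 + sqrt(-6 - 5))) + 103)*1 = ((-7 + sqrt(-11))*(1 + 2*(-7 + sqrt(-11))) + 103)*1 = ((-7 + I*sqrt(11))*(1 + 2*(-7 + I*sqrt(11))) + 103)*1 = ((-7 + I*sqrt(11))*(1 + (-14 + 2*I*sqrt(11))) + 103)*1 = ((-7 + I*sqrt(11))*(-13 + 2*I*sqrt(11)) + 103)*1 = ((-13 + 2*I*sqrt(11))*(-7 + I*sqrt(11)) + 103)*1 = (103 + (-13 + 2*I*sqrt(11))*(-7 + I*sqrt(11)))*1 = 103 + (-13 + 2*I*sqrt(11))*(-7 + I*sqrt(11))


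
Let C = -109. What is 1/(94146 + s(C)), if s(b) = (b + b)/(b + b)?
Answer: 1/94147 ≈ 1.0622e-5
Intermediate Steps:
s(b) = 1 (s(b) = (2*b)/((2*b)) = (2*b)*(1/(2*b)) = 1)
1/(94146 + s(C)) = 1/(94146 + 1) = 1/94147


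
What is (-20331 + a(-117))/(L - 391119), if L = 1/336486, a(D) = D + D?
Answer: 6919834590/131606067833 ≈ 0.052580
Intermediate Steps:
a(D) = 2*D
L = 1/336486 ≈ 2.9719e-6
(-20331 + a(-117))/(L - 391119) = (-20331 + 2*(-117))/(1/336486 - 391119) = (-20331 - 234)/(-131606067833/336486) = -20565*(-336486/131606067833) = 6919834590/131606067833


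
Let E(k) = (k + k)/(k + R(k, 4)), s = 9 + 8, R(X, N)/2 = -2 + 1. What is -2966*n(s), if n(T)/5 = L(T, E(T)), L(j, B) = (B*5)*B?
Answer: -3428696/9 ≈ -3.8097e+5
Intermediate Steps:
R(X, N) = -2 (R(X, N) = 2*(-2 + 1) = 2*(-1) = -2)
s = 17
E(k) = 2*k/(-2 + k) (E(k) = (k + k)/(k - 2) = (2*k)/(-2 + k) = 2*k/(-2 + k))
L(j, B) = 5*B² (L(j, B) = (5*B)*B = 5*B²)
n(T) = 100*T²/(-2 + T)² (n(T) = 5*(5*(2*T/(-2 + T))²) = 5*(5*(4*T²/(-2 + T)²)) = 5*(20*T²/(-2 + T)²) = 100*T²/(-2 + T)²)
-2966*n(s) = -296600*17²/(-2 + 17)² = -296600*289/15² = -296600*289/225 = -2966*1156/9 = -3428696/9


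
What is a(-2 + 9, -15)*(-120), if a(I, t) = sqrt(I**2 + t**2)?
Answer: -120*sqrt(274) ≈ -1986.4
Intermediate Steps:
a(-2 + 9, -15)*(-120) = sqrt((-2 + 9)**2 + (-15)**2)*(-120) = sqrt(7**2 + 225)*(-120) = sqrt(49 + 225)*(-120) = sqrt(274)*(-120) = -120*sqrt(274)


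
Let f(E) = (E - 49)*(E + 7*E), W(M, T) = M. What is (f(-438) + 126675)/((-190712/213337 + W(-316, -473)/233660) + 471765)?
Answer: 22844527043160165/5879162417263972 ≈ 3.8857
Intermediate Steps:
f(E) = 8*E*(-49 + E) (f(E) = (-49 + E)*(8*E) = 8*E*(-49 + E))
(f(-438) + 126675)/((-190712/213337 + W(-316, -473)/233660) + 471765) = (8*(-438)*(-49 - 438) + 126675)/((-190712/213337 - 316/233660) + 471765) = (8*(-438)*(-487) + 126675)/((-190712*1/213337 - 316*1/233660) + 471765) = (1706448 + 126675)/((-190712/213337 - 79/58415) + 471765) = 1833123/(-11157295103/12462080855 + 471765) = 1833123/(5879162417263972/12462080855) = 1833123*(12462080855/5879162417263972) = 22844527043160165/5879162417263972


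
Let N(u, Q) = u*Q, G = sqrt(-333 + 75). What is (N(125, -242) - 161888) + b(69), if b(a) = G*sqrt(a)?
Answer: -192138 + 3*I*sqrt(1978) ≈ -1.9214e+5 + 133.42*I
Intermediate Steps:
G = I*sqrt(258) (G = sqrt(-258) = I*sqrt(258) ≈ 16.062*I)
b(a) = I*sqrt(258)*sqrt(a) (b(a) = (I*sqrt(258))*sqrt(a) = I*sqrt(258)*sqrt(a))
N(u, Q) = Q*u
(N(125, -242) - 161888) + b(69) = (-242*125 - 161888) + I*sqrt(258)*sqrt(69) = (-30250 - 161888) + 3*I*sqrt(1978) = -192138 + 3*I*sqrt(1978)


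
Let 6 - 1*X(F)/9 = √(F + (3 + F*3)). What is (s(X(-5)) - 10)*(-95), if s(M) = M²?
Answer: -145255 + 92340*I*√17 ≈ -1.4526e+5 + 3.8073e+5*I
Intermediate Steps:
X(F) = 54 - 9*√(3 + 4*F) (X(F) = 54 - 9*√(F + (3 + F*3)) = 54 - 9*√(F + (3 + 3*F)) = 54 - 9*√(3 + 4*F))
(s(X(-5)) - 10)*(-95) = ((54 - 9*√(3 + 4*(-5)))² - 10)*(-95) = ((54 - 9*√(3 - 20))² - 10)*(-95) = ((54 - 9*I*√17)² - 10)*(-95) = (-10 + (54 - 9*I*√17)²)*(-95) = 950 - 95*(54 - 9*I*√17)²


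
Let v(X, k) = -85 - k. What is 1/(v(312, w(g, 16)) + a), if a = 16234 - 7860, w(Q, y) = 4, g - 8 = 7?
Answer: 1/8285 ≈ 0.00012070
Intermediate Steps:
g = 15 (g = 8 + 7 = 15)
a = 8374
1/(v(312, w(g, 16)) + a) = 1/((-85 - 1*4) + 8374) = 1/((-85 - 4) + 8374) = 1/(-89 + 8374) = 1/8285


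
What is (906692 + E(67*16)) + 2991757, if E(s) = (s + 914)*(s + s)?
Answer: 8156433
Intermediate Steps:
E(s) = 2*s*(914 + s) (E(s) = (914 + s)*(2*s) = 2*s*(914 + s))
(906692 + E(67*16)) + 2991757 = (906692 + 2*(67*16)*(914 + 67*16)) + 2991757 = (906692 + 2*1072*(914 + 1072)) + 2991757 = (906692 + 2*1072*1986) + 2991757 = (906692 + 4257984) + 2991757 = 5164676 + 2991757 = 8156433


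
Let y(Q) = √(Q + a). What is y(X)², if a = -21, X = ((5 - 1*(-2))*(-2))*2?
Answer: -49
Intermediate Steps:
X = -28 (X = ((5 + 2)*(-2))*2 = (7*(-2))*2 = -14*2 = -28)
y(Q) = √(-21 + Q) (y(Q) = √(Q - 21) = √(-21 + Q))
y(X)² = (√(-21 - 28))² = (√(-49))² = (7*I)² = -49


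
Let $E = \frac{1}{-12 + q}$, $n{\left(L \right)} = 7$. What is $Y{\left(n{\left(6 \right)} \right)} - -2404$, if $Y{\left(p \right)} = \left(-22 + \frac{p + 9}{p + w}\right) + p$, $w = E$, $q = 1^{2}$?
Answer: $\frac{45435}{19} \approx 2391.3$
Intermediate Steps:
$q = 1$
$E = - \frac{1}{11}$ ($E = \frac{1}{-12 + 1} = \frac{1}{-11} = - \frac{1}{11} \approx -0.090909$)
$w = - \frac{1}{11} \approx -0.090909$
$Y{\left(p \right)} = -22 + p + \frac{9 + p}{- \frac{1}{11} + p}$ ($Y{\left(p \right)} = \left(-22 + \frac{p + 9}{p - \frac{1}{11}}\right) + p = \left(-22 + \frac{9 + p}{- \frac{1}{11} + p}\right) + p = -22 + p + \frac{9 + p}{- \frac{1}{11} + p}$)
$Y{\left(n{\left(6 \right)} \right)} - -2404 = \frac{121 - 1624 + 11 \cdot 7^{2}}{-1 + 11 \cdot 7} - -2404 = \frac{121 - 1624 + 11 \cdot 49}{-1 + 77} + 2404 = \frac{121 - 1624 + 539}{76} + 2404 = \frac{1}{76} \left(-964\right) + 2404 = - \frac{241}{19} + 2404 = \frac{45435}{19}$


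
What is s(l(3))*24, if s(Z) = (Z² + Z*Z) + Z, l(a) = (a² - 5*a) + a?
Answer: 360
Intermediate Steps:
l(a) = a² - 4*a
s(Z) = Z + 2*Z² (s(Z) = (Z² + Z²) + Z = 2*Z² + Z = Z + 2*Z²)
s(l(3))*24 = ((3*(-4 + 3))*(1 + 2*(3*(-4 + 3))))*24 = ((3*(-1))*(1 + 2*(3*(-1))))*24 = -3*(1 + 2*(-3))*24 = -3*(1 - 6)*24 = -3*(-5)*24 = 15*24 = 360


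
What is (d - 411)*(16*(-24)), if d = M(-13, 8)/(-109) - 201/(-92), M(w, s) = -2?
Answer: 393543840/2507 ≈ 1.5698e+5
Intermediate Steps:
d = 22093/10028 (d = -2/(-109) - 201/(-92) = -2*(-1/109) - 201*(-1/92) = 2/109 + 201/92 = 22093/10028 ≈ 2.2031)
(d - 411)*(16*(-24)) = (22093/10028 - 411)*(16*(-24)) = -4099415/10028*(-384) = 393543840/2507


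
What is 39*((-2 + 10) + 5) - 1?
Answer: 506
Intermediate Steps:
39*((-2 + 10) + 5) - 1 = 39*(8 + 5) - 1 = 39*13 - 1 = 507 - 1 = 506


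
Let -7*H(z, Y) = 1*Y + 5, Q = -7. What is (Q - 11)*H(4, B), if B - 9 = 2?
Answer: 288/7 ≈ 41.143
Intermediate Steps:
B = 11 (B = 9 + 2 = 11)
H(z, Y) = -5/7 - Y/7 (H(z, Y) = -(1*Y + 5)/7 = -(Y + 5)/7 = -(5 + Y)/7 = -5/7 - Y/7)
(Q - 11)*H(4, B) = (-7 - 11)*(-5/7 - ⅐*11) = -18*(-5/7 - 11/7) = -18*(-16/7) = 288/7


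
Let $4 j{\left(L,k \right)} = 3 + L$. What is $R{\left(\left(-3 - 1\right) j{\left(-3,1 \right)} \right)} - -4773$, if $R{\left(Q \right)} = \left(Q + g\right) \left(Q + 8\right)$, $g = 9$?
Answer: $4845$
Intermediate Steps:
$j{\left(L,k \right)} = \frac{3}{4} + \frac{L}{4}$ ($j{\left(L,k \right)} = \frac{3 + L}{4} = \frac{3}{4} + \frac{L}{4}$)
$R{\left(Q \right)} = \left(8 + Q\right) \left(9 + Q\right)$ ($R{\left(Q \right)} = \left(Q + 9\right) \left(Q + 8\right) = \left(9 + Q\right) \left(8 + Q\right) = \left(8 + Q\right) \left(9 + Q\right)$)
$R{\left(\left(-3 - 1\right) j{\left(-3,1 \right)} \right)} - -4773 = \left(72 + \left(\left(-3 - 1\right) \left(\frac{3}{4} + \frac{1}{4} \left(-3\right)\right)\right)^{2} + 17 \left(-3 - 1\right) \left(\frac{3}{4} + \frac{1}{4} \left(-3\right)\right)\right) - -4773 = \left(72 + \left(- 4 \left(\frac{3}{4} - \frac{3}{4}\right)\right)^{2} + 17 \left(- 4 \left(\frac{3}{4} - \frac{3}{4}\right)\right)\right) + 4773 = \left(72 + \left(\left(-4\right) 0\right)^{2} + 17 \left(\left(-4\right) 0\right)\right) + 4773 = \left(72 + 0^{2} + 17 \cdot 0\right) + 4773 = \left(72 + 0 + 0\right) + 4773 = 72 + 4773 = 4845$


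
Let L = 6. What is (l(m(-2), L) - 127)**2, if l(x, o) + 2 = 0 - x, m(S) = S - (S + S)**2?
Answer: 12321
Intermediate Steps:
m(S) = S - 4*S**2 (m(S) = S - (2*S)**2 = S - 4*S**2)
l(x, o) = -2 - x (l(x, o) = -2 + (0 - x) = -2 - x)
(l(m(-2), L) - 127)**2 = ((-2 - (-2)*(1 - 4*(-2))) - 127)**2 = ((-2 - (-2)*(1 + 8)) - 127)**2 = ((-2 - (-2)*9) - 127)**2 = ((-2 - 1*(-18)) - 127)**2 = ((-2 + 18) - 127)**2 = (16 - 127)**2 = (-111)**2 = 12321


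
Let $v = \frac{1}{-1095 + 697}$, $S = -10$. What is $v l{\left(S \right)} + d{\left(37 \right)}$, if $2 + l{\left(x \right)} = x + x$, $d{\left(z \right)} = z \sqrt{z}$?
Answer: $\frac{11}{199} + 37 \sqrt{37} \approx 225.12$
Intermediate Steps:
$d{\left(z \right)} = z^{\frac{3}{2}}$
$v = - \frac{1}{398}$ ($v = \frac{1}{-398} = - \frac{1}{398} \approx -0.0025126$)
$l{\left(x \right)} = -2 + 2 x$ ($l{\left(x \right)} = -2 + \left(x + x\right) = -2 + 2 x$)
$v l{\left(S \right)} + d{\left(37 \right)} = - \frac{-2 + 2 \left(-10\right)}{398} + 37^{\frac{3}{2}} = - \frac{-2 - 20}{398} + 37 \sqrt{37} = \left(- \frac{1}{398}\right) \left(-22\right) + 37 \sqrt{37} = \frac{11}{199} + 37 \sqrt{37}$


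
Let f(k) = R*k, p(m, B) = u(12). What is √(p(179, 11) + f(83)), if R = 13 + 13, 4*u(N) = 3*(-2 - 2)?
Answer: √2155 ≈ 46.422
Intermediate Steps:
u(N) = -3 (u(N) = (3*(-2 - 2))/4 = (3*(-4))/4 = (¼)*(-12) = -3)
p(m, B) = -3
R = 26
f(k) = 26*k
√(p(179, 11) + f(83)) = √(-3 + 26*83) = √(-3 + 2158) = √2155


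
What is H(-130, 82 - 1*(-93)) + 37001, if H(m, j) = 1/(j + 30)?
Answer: 7585206/205 ≈ 37001.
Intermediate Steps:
H(m, j) = 1/(30 + j)
H(-130, 82 - 1*(-93)) + 37001 = 1/(30 + (82 - 1*(-93))) + 37001 = 1/(30 + (82 + 93)) + 37001 = 1/(30 + 175) + 37001 = 1/205 + 37001 = 7585206/205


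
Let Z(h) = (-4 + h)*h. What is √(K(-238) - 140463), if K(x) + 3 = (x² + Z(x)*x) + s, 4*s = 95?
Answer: I*√55166585/2 ≈ 3713.7*I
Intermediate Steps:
s = 95/4 (s = (¼)*95 = 95/4 ≈ 23.750)
Z(h) = h*(-4 + h)
K(x) = 83/4 + x² + x²*(-4 + x) (K(x) = -3 + ((x² + (x*(-4 + x))*x) + 95/4) = -3 + ((x² + x²*(-4 + x)) + 95/4) = -3 + (95/4 + x² + x²*(-4 + x)) = 83/4 + x² + x²*(-4 + x))
√(K(-238) - 140463) = √((83/4 + (-238)³ - 3*(-238)²) - 140463) = √((83/4 - 13481272 - 3*56644) - 140463) = √((83/4 - 13481272 - 169932) - 140463) = √(-54604733/4 - 140463) = √(-55166585/4) = I*√55166585/2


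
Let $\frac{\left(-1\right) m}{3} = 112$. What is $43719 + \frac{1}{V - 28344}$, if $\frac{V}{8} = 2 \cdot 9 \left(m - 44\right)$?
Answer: $\frac{3631475015}{83064} \approx 43719.0$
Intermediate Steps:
$m = -336$ ($m = \left(-3\right) 112 = -336$)
$V = -54720$ ($V = 8 \cdot 2 \cdot 9 \left(-336 - 44\right) = 8 \cdot 18 \left(-380\right) = 8 \left(-6840\right) = -54720$)
$43719 + \frac{1}{V - 28344} = 43719 + \frac{1}{-54720 - 28344} = 43719 + \frac{1}{-83064} = 43719 - \frac{1}{83064} = \frac{3631475015}{83064}$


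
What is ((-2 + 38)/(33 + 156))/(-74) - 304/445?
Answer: -237098/345765 ≈ -0.68572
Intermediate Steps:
((-2 + 38)/(33 + 156))/(-74) - 304/445 = (36/189)*(-1/74) - 304*1/445 = (36*(1/189))*(-1/74) - 304/445 = (4/21)*(-1/74) - 304/445 = -2/777 - 304/445 = -237098/345765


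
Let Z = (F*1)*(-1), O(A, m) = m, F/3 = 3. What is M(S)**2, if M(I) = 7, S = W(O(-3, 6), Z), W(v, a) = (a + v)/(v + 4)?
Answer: 49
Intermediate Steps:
F = 9 (F = 3*3 = 9)
Z = -9 (Z = (9*1)*(-1) = 9*(-1) = -9)
W(v, a) = (a + v)/(4 + v)
S = -3/10 (S = (-9 + 6)/(4 + 6) = -3/10 ≈ -0.30000)
M(S)**2 = 7**2 = 49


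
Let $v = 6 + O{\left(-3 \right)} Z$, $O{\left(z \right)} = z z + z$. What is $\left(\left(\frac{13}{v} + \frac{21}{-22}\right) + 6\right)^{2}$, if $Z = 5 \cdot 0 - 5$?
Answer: $\frac{1413721}{69696} \approx 20.284$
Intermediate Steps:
$O{\left(z \right)} = z + z^{2}$ ($O{\left(z \right)} = z^{2} + z = z + z^{2}$)
$Z = -5$ ($Z = 0 - 5 = -5$)
$v = -24$ ($v = 6 + - 3 \left(1 - 3\right) \left(-5\right) = 6 + \left(-3\right) \left(-2\right) \left(-5\right) = 6 + 6 \left(-5\right) = 6 - 30 = -24$)
$\left(\left(\frac{13}{v} + \frac{21}{-22}\right) + 6\right)^{2} = \left(\left(\frac{13}{-24} + \frac{21}{-22}\right) + 6\right)^{2} = \left(\left(13 \left(- \frac{1}{24}\right) + 21 \left(- \frac{1}{22}\right)\right) + 6\right)^{2} = \left(\left(- \frac{13}{24} - \frac{21}{22}\right) + 6\right)^{2} = \left(- \frac{395}{264} + 6\right)^{2} = \left(\frac{1189}{264}\right)^{2} = \frac{1413721}{69696}$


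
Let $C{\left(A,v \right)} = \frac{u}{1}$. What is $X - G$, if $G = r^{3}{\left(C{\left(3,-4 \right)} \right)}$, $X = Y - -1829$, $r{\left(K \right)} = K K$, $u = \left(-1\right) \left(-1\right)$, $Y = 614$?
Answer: $2442$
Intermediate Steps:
$u = 1$
$C{\left(A,v \right)} = 1$ ($C{\left(A,v \right)} = 1 \cdot 1^{-1} = 1 \cdot 1 = 1$)
$r{\left(K \right)} = K^{2}$
$X = 2443$ ($X = 614 - -1829 = 614 + 1829 = 2443$)
$G = 1$ ($G = \left(1^{2}\right)^{3} = 1^{3} = 1$)
$X - G = 2443 - 1 = 2442$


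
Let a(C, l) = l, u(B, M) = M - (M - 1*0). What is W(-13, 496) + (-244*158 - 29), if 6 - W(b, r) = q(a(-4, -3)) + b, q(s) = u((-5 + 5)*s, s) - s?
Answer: -38565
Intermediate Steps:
u(B, M) = 0 (u(B, M) = M - (M + 0) = M - M = 0)
q(s) = -s (q(s) = 0 - s = -s)
W(b, r) = 3 - b (W(b, r) = 6 - (-1*(-3) + b) = 6 - (3 + b) = 6 + (-3 - b) = 3 - b)
W(-13, 496) + (-244*158 - 29) = (3 - 1*(-13)) + (-244*158 - 29) = (3 + 13) + (-38552 - 29) = 16 - 38581 = -38565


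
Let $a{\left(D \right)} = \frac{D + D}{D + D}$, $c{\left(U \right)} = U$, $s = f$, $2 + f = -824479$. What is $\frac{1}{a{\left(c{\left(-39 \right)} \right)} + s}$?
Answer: $- \frac{1}{824480} \approx -1.2129 \cdot 10^{-6}$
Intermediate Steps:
$f = -824481$ ($f = -2 - 824479 = -824481$)
$s = -824481$
$a{\left(D \right)} = 1$ ($a{\left(D \right)} = \frac{2 D}{2 D} = 2 D \frac{1}{2 D} = 1$)
$\frac{1}{a{\left(c{\left(-39 \right)} \right)} + s} = \frac{1}{1 - 824481} = \frac{1}{-824480} = - \frac{1}{824480}$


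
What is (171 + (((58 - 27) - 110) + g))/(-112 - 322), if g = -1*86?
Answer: -3/217 ≈ -0.013825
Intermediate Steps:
g = -86
(171 + (((58 - 27) - 110) + g))/(-112 - 322) = (171 + (((58 - 27) - 110) - 86))/(-112 - 322) = (171 + ((31 - 110) - 86))/(-434) = (171 + (-79 - 86))*(-1/434) = (171 - 165)*(-1/434) = 6*(-1/434) = -3/217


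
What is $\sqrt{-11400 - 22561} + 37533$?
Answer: $37533 + i \sqrt{33961} \approx 37533.0 + 184.29 i$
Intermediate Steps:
$\sqrt{-11400 - 22561} + 37533 = \sqrt{-33961} + 37533 = i \sqrt{33961} + 37533 = 37533 + i \sqrt{33961}$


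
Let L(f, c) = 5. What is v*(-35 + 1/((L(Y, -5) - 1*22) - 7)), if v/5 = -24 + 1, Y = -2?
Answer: 96715/24 ≈ 4029.8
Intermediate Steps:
v = -115 (v = 5*(-24 + 1) = 5*(-23) = -115)
v*(-35 + 1/((L(Y, -5) - 1*22) - 7)) = -115*(-35 + 1/((5 - 1*22) - 7)) = -115*(-35 + 1/((5 - 22) - 7)) = -115*(-35 + 1/(-17 - 7)) = -115*(-35 + 1/(-24)) = -115*(-35 - 1/24) = -115*(-841/24) = 96715/24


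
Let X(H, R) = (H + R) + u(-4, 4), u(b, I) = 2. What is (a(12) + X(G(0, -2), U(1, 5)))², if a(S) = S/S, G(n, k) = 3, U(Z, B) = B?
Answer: 121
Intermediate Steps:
a(S) = 1
X(H, R) = 2 + H + R (X(H, R) = (H + R) + 2 = 2 + H + R)
(a(12) + X(G(0, -2), U(1, 5)))² = (1 + (2 + 3 + 5))² = (1 + 10)² = 11² = 121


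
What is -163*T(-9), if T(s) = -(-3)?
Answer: -489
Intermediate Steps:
T(s) = 3 (T(s) = -3*(-1) = 3)
-163*T(-9) = -163*3 = -489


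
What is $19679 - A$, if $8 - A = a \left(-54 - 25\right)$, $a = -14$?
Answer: $20777$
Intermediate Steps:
$A = -1098$ ($A = 8 - - 14 \left(-54 - 25\right) = 8 - \left(-14\right) \left(-79\right) = 8 - 1106 = -1098$)
$19679 - A = 19679 - -1098 = 19679 + 1098 = 20777$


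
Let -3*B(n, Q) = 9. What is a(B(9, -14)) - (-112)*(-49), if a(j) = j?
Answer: -5491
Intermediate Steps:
B(n, Q) = -3 (B(n, Q) = -⅓*9 = -3)
a(B(9, -14)) - (-112)*(-49) = -3 - (-112)*(-49) = -3 - 1*5488 = -3 - 5488 = -5491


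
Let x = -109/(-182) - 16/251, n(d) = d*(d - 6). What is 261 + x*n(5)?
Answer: 11800767/45682 ≈ 258.32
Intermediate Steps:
n(d) = d*(-6 + d)
x = 24447/45682 (x = -109*(-1/182) - 16*1/251 = 109/182 - 16/251 = 24447/45682 ≈ 0.53516)
261 + x*n(5) = 261 + 24447*(5*(-6 + 5))/45682 = 261 + 24447*(5*(-1))/45682 = 261 + (24447/45682)*(-5) = 261 - 122235/45682 = 11800767/45682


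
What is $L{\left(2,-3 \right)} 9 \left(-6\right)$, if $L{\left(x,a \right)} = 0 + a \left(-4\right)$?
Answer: $-648$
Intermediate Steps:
$L{\left(x,a \right)} = - 4 a$ ($L{\left(x,a \right)} = 0 - 4 a = - 4 a$)
$L{\left(2,-3 \right)} 9 \left(-6\right) = \left(-4\right) \left(-3\right) 9 \left(-6\right) = 12 \cdot 9 \left(-6\right) = 108 \left(-6\right) = -648$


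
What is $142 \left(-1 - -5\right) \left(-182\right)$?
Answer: $-103376$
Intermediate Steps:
$142 \left(-1 - -5\right) \left(-182\right) = 142 \left(-1 + 5\right) \left(-182\right) = 142 \cdot 4 \left(-182\right) = 568 \left(-182\right) = -103376$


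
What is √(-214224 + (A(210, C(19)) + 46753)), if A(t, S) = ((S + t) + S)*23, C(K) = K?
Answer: I*√161767 ≈ 402.2*I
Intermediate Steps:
A(t, S) = 23*t + 46*S (A(t, S) = (t + 2*S)*23 = 23*t + 46*S)
√(-214224 + (A(210, C(19)) + 46753)) = √(-214224 + ((23*210 + 46*19) + 46753)) = √(-214224 + ((4830 + 874) + 46753)) = √(-214224 + (5704 + 46753)) = √(-214224 + 52457) = √(-161767) = I*√161767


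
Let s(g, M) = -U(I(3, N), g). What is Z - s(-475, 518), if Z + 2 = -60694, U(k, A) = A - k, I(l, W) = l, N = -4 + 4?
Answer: -61174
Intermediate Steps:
N = 0
s(g, M) = 3 - g (s(g, M) = -(g - 1*3) = -(g - 3) = -(-3 + g) = 3 - g)
Z = -60696 (Z = -2 - 60694 = -60696)
Z - s(-475, 518) = -60696 - (3 - 1*(-475)) = -60696 - (3 + 475) = -60696 - 1*478 = -60696 - 478 = -61174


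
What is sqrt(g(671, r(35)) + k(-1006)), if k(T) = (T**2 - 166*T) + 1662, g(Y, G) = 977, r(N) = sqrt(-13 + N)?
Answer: sqrt(1181671) ≈ 1087.0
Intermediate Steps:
k(T) = 1662 + T**2 - 166*T
sqrt(g(671, r(35)) + k(-1006)) = sqrt(977 + (1662 + (-1006)**2 - 166*(-1006))) = sqrt(977 + (1662 + 1012036 + 166996)) = sqrt(977 + 1180694) = sqrt(1181671)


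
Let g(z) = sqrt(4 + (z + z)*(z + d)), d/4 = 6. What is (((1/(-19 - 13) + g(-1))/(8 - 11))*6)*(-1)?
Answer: -1/16 + 2*I*sqrt(42) ≈ -0.0625 + 12.961*I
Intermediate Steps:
d = 24 (d = 4*6 = 24)
g(z) = sqrt(4 + 2*z*(24 + z)) (g(z) = sqrt(4 + (z + z)*(z + 24)) = sqrt(4 + (2*z)*(24 + z)) = sqrt(4 + 2*z*(24 + z)))
(((1/(-19 - 13) + g(-1))/(8 - 11))*6)*(-1) = (((1/(-19 - 13) + sqrt(4 + 2*(-1)**2 + 48*(-1)))/(8 - 11))*6)*(-1) = (((1/(-32) + sqrt(4 + 2*1 - 48))/(-3))*6)*(-1) = (((-1/32 + sqrt(4 + 2 - 48))*(-1/3))*6)*(-1) = (((-1/32 + sqrt(-42))*(-1/3))*6)*(-1) = (((-1/32 + I*sqrt(42))*(-1/3))*6)*(-1) = ((1/96 - I*sqrt(42)/3)*6)*(-1) = (1/16 - 2*I*sqrt(42))*(-1) = -1/16 + 2*I*sqrt(42)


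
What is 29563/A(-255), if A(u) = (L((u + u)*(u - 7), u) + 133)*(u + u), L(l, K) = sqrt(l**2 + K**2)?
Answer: 231287/535630552080 - 29563*sqrt(274577)/35708703472 ≈ -0.00043339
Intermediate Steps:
L(l, K) = sqrt(K**2 + l**2)
A(u) = 2*u*(133 + sqrt(u**2 + 4*u**2*(-7 + u)**2)) (A(u) = (sqrt(u**2 + ((u + u)*(u - 7))**2) + 133)*(u + u) = (sqrt(u**2 + ((2*u)*(-7 + u))**2) + 133)*(2*u) = (sqrt(u**2 + (2*u*(-7 + u))**2) + 133)*(2*u) = (sqrt(u**2 + 4*u**2*(-7 + u)**2) + 133)*(2*u) = (133 + sqrt(u**2 + 4*u**2*(-7 + u)**2))*(2*u) = 2*u*(133 + sqrt(u**2 + 4*u**2*(-7 + u)**2)))
29563/A(-255) = 29563/((2*(-255)*(133 + sqrt((-255)**2*(1 + 4*(-7 - 255)**2))))) = 29563/((2*(-255)*(133 + sqrt(65025*(1 + 4*(-262)**2))))) = 29563/((2*(-255)*(133 + sqrt(65025*(1 + 4*68644))))) = 29563/((2*(-255)*(133 + sqrt(65025*(1 + 274576))))) = 29563/((2*(-255)*(133 + sqrt(65025*274577)))) = 29563/((2*(-255)*(133 + sqrt(17854369425)))) = 29563/((2*(-255)*(133 + 255*sqrt(274577)))) = 29563/(-67830 - 130050*sqrt(274577))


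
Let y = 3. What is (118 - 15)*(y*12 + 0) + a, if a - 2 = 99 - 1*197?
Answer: 3612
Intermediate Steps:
a = -96 (a = 2 + (99 - 1*197) = 2 + (99 - 197) = 2 - 98 = -96)
(118 - 15)*(y*12 + 0) + a = (118 - 15)*(3*12 + 0) - 96 = 103*(36 + 0) - 96 = 103*36 - 96 = 3708 - 96 = 3612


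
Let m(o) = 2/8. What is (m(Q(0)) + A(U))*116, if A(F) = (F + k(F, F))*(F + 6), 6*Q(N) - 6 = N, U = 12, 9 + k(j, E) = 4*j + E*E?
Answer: 407189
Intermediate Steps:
k(j, E) = -9 + E² + 4*j (k(j, E) = -9 + (4*j + E*E) = -9 + (4*j + E²) = -9 + (E² + 4*j) = -9 + E² + 4*j)
Q(N) = 1 + N/6
m(o) = ¼ (m(o) = 2*(⅛) = ¼)
A(F) = (6 + F)*(-9 + F² + 5*F) (A(F) = (F + (-9 + F² + 4*F))*(F + 6) = (-9 + F² + 5*F)*(6 + F) = (6 + F)*(-9 + F² + 5*F))
(m(Q(0)) + A(U))*116 = (¼ + (-54 + 12³ + 11*12² + 21*12))*116 = (¼ + (-54 + 1728 + 11*144 + 252))*116 = (¼ + (-54 + 1728 + 1584 + 252))*116 = (¼ + 3510)*116 = (14041/4)*116 = 407189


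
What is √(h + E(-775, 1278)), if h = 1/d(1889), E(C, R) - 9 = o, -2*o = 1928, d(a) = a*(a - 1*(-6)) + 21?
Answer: I*√8474686045341/94202 ≈ 30.903*I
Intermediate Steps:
d(a) = 21 + a*(6 + a) (d(a) = a*(a + 6) + 21 = a*(6 + a) + 21 = 21 + a*(6 + a))
o = -964 (o = -½*1928 = -964)
E(C, R) = -955 (E(C, R) = 9 - 964 = -955)
h = 1/3579676 (h = 1/(21 + 1889² + 6*1889) = 1/(21 + 3568321 + 11334) = 1/3579676 ≈ 2.7935e-7)
√(h + E(-775, 1278)) = √(1/3579676 - 955) = √(-3418590579/3579676) = I*√8474686045341/94202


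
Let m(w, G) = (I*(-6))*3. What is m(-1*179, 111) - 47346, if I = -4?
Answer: -47274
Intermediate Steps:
m(w, G) = 72 (m(w, G) = -4*(-6)*3 = 24*3 = 72)
m(-1*179, 111) - 47346 = 72 - 47346 = -47274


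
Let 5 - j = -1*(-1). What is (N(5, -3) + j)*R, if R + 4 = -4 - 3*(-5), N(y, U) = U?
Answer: 7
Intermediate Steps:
j = 4 (j = 5 - (-1)*(-1) = 5 - 1*1 = 5 - 1 = 4)
R = 7 (R = -4 + (-4 - 3*(-5)) = -4 + (-4 + 15) = -4 + 11 = 7)
(N(5, -3) + j)*R = (-3 + 4)*7 = 1*7 = 7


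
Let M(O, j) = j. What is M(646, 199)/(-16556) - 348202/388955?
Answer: -5842234357/6439538980 ≈ -0.90724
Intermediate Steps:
M(646, 199)/(-16556) - 348202/388955 = 199/(-16556) - 348202/388955 = 199*(-1/16556) - 348202*1/388955 = -199/16556 - 348202/388955 = -5842234357/6439538980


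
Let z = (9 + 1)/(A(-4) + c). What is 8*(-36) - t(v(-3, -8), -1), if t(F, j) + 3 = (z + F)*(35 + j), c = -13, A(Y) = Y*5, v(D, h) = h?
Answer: -89/33 ≈ -2.6970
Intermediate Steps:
A(Y) = 5*Y
z = -10/33 (z = (9 + 1)/(5*(-4) - 13) = 10/(-20 - 13) = 10/(-33) = 10*(-1/33) = -10/33 ≈ -0.30303)
t(F, j) = -3 + (35 + j)*(-10/33 + F) (t(F, j) = -3 + (-10/33 + F)*(35 + j) = -3 + (35 + j)*(-10/33 + F))
8*(-36) - t(v(-3, -8), -1) = 8*(-36) - (-449/33 + 35*(-8) - 10/33*(-1) - 8*(-1)) = -288 - (-449/33 - 280 + 10/33 + 8) = -288 - 1*(-9415/33) = -288 + 9415/33 = -89/33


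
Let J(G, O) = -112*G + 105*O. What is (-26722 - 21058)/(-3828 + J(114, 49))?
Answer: 47780/11451 ≈ 4.1726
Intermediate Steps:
(-26722 - 21058)/(-3828 + J(114, 49)) = (-26722 - 21058)/(-3828 + (-112*114 + 105*49)) = -47780/(-3828 + (-12768 + 5145)) = -47780/(-3828 - 7623) = -47780/(-11451) = -47780*(-1/11451) = 47780/11451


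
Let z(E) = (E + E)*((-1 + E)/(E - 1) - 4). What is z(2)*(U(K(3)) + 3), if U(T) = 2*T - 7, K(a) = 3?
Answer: -24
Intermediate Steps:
U(T) = -7 + 2*T
z(E) = -6*E (z(E) = (2*E)*((-1 + E)/(-1 + E) - 4) = (2*E)*(1 - 4) = (2*E)*(-3) = -6*E)
z(2)*(U(K(3)) + 3) = (-6*2)*((-7 + 2*3) + 3) = -12*((-7 + 6) + 3) = -12*(-1 + 3) = -12*2 = -24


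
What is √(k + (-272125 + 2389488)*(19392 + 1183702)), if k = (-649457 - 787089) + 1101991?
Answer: √2547386386567 ≈ 1.5961e+6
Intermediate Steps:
k = -334555 (k = -1436546 + 1101991 = -334555)
√(k + (-272125 + 2389488)*(19392 + 1183702)) = √(-334555 + (-272125 + 2389488)*(19392 + 1183702)) = √(-334555 + 2117363*1203094) = √(-334555 + 2547386721122) = √2547386386567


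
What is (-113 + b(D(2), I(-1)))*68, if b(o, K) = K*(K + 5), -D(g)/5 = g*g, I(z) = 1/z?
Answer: -7956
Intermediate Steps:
D(g) = -5*g² (D(g) = -5*g*g = -5*g²)
b(o, K) = K*(5 + K)
(-113 + b(D(2), I(-1)))*68 = (-113 + (5 + 1/(-1))/(-1))*68 = (-113 - (5 - 1))*68 = (-113 - 1*4)*68 = (-113 - 4)*68 = -117*68 = -7956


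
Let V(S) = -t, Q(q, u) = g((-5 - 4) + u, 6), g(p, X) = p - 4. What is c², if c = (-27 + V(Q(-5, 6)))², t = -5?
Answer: 234256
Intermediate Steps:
g(p, X) = -4 + p
Q(q, u) = -13 + u (Q(q, u) = -4 + ((-5 - 4) + u) = -4 + (-9 + u) = -13 + u)
V(S) = 5 (V(S) = -1*(-5) = 5)
c = 484 (c = (-27 + 5)² = (-22)² = 484)
c² = 484² = 234256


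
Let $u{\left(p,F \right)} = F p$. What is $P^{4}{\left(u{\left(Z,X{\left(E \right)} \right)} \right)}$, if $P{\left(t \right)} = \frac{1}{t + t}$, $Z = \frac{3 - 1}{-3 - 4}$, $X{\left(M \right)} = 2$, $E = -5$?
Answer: $\frac{2401}{4096} \approx 0.58618$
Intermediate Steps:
$Z = - \frac{2}{7}$ ($Z = \frac{2}{-7} = 2 \left(- \frac{1}{7}\right) = - \frac{2}{7} \approx -0.28571$)
$P{\left(t \right)} = \frac{1}{2 t}$
$P^{4}{\left(u{\left(Z,X{\left(E \right)} \right)} \right)} = \left(\frac{1}{2 \cdot 2 \left(- \frac{2}{7}\right)}\right)^{4} = \left(\frac{1}{2 \left(- \frac{4}{7}\right)}\right)^{4} = \left(\frac{1}{2} \left(- \frac{7}{4}\right)\right)^{4} = \left(- \frac{7}{8}\right)^{4} = \frac{2401}{4096}$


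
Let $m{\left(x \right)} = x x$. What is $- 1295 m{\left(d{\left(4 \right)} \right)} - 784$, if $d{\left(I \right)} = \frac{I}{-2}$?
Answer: $-5964$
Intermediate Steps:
$d{\left(I \right)} = - \frac{I}{2}$ ($d{\left(I \right)} = I \left(- \frac{1}{2}\right) = - \frac{I}{2}$)
$m{\left(x \right)} = x^{2}$
$- 1295 m{\left(d{\left(4 \right)} \right)} - 784 = - 1295 \left(\left(- \frac{1}{2}\right) 4\right)^{2} - 784 = - 1295 \left(-2\right)^{2} - 784 = \left(-1295\right) 4 - 784 = -5180 - 784 = -5964$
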